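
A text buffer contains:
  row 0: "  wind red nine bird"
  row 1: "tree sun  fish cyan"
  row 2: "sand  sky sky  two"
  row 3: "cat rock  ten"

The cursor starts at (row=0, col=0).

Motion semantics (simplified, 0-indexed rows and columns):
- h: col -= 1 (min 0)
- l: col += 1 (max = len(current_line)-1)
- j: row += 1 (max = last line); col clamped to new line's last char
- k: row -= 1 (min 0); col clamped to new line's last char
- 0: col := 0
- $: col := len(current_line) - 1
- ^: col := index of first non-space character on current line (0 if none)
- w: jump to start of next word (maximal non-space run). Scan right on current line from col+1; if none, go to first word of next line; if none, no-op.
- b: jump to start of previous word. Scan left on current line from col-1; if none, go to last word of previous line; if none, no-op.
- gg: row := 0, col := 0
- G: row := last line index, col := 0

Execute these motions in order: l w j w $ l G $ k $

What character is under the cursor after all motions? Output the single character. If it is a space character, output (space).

Answer: o

Derivation:
After 1 (l): row=0 col=1 char='_'
After 2 (w): row=0 col=2 char='w'
After 3 (j): row=1 col=2 char='e'
After 4 (w): row=1 col=5 char='s'
After 5 ($): row=1 col=18 char='n'
After 6 (l): row=1 col=18 char='n'
After 7 (G): row=3 col=0 char='c'
After 8 ($): row=3 col=12 char='n'
After 9 (k): row=2 col=12 char='y'
After 10 ($): row=2 col=17 char='o'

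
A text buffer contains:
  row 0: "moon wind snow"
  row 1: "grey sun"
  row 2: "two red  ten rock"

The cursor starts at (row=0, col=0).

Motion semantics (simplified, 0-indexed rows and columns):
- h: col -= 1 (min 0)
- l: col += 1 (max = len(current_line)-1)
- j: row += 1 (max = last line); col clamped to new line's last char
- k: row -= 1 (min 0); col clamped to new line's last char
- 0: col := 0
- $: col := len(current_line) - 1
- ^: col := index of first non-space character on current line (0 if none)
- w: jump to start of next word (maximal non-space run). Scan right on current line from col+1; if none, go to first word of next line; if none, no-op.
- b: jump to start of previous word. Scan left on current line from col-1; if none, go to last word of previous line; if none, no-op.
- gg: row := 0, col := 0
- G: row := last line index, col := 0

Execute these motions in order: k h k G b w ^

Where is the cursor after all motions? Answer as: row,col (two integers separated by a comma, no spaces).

Answer: 2,0

Derivation:
After 1 (k): row=0 col=0 char='m'
After 2 (h): row=0 col=0 char='m'
After 3 (k): row=0 col=0 char='m'
After 4 (G): row=2 col=0 char='t'
After 5 (b): row=1 col=5 char='s'
After 6 (w): row=2 col=0 char='t'
After 7 (^): row=2 col=0 char='t'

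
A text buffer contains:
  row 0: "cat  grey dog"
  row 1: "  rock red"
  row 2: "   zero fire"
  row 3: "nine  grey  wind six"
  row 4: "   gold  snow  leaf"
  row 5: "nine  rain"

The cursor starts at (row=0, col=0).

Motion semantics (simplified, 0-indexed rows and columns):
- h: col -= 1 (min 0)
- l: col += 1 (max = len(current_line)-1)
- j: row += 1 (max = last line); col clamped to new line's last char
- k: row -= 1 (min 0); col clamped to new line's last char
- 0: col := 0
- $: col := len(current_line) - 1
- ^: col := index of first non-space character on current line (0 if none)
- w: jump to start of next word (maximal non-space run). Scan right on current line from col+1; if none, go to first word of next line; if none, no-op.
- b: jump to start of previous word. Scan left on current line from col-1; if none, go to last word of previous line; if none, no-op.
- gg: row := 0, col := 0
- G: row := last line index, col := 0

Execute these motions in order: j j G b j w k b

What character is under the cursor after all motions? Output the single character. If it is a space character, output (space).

After 1 (j): row=1 col=0 char='_'
After 2 (j): row=2 col=0 char='_'
After 3 (G): row=5 col=0 char='n'
After 4 (b): row=4 col=15 char='l'
After 5 (j): row=5 col=9 char='n'
After 6 (w): row=5 col=9 char='n'
After 7 (k): row=4 col=9 char='s'
After 8 (b): row=4 col=3 char='g'

Answer: g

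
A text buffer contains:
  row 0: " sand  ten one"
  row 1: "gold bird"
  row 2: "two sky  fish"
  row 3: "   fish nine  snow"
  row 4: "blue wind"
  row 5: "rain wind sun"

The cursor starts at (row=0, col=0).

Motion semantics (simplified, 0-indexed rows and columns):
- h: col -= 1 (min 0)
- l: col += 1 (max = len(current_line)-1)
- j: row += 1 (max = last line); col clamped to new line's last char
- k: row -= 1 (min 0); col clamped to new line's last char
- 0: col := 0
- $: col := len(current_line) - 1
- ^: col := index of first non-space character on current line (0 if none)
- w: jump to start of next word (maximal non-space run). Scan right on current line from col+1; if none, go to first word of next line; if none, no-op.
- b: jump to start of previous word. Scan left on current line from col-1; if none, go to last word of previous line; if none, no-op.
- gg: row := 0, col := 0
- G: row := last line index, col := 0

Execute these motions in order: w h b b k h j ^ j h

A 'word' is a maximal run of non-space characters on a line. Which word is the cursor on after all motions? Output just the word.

Answer: two

Derivation:
After 1 (w): row=0 col=1 char='s'
After 2 (h): row=0 col=0 char='_'
After 3 (b): row=0 col=0 char='_'
After 4 (b): row=0 col=0 char='_'
After 5 (k): row=0 col=0 char='_'
After 6 (h): row=0 col=0 char='_'
After 7 (j): row=1 col=0 char='g'
After 8 (^): row=1 col=0 char='g'
After 9 (j): row=2 col=0 char='t'
After 10 (h): row=2 col=0 char='t'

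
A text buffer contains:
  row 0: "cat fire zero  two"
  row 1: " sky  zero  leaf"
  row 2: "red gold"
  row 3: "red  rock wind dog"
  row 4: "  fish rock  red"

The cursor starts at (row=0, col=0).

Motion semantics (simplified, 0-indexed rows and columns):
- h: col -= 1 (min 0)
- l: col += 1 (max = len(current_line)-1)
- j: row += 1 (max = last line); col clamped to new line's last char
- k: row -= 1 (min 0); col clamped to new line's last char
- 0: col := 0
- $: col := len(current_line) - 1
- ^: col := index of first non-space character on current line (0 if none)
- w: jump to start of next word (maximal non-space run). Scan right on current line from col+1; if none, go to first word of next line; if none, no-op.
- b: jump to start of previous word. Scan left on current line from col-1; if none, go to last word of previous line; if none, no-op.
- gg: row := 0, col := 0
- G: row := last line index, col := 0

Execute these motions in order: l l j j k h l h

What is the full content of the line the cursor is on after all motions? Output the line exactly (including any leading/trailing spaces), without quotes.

After 1 (l): row=0 col=1 char='a'
After 2 (l): row=0 col=2 char='t'
After 3 (j): row=1 col=2 char='k'
After 4 (j): row=2 col=2 char='d'
After 5 (k): row=1 col=2 char='k'
After 6 (h): row=1 col=1 char='s'
After 7 (l): row=1 col=2 char='k'
After 8 (h): row=1 col=1 char='s'

Answer:  sky  zero  leaf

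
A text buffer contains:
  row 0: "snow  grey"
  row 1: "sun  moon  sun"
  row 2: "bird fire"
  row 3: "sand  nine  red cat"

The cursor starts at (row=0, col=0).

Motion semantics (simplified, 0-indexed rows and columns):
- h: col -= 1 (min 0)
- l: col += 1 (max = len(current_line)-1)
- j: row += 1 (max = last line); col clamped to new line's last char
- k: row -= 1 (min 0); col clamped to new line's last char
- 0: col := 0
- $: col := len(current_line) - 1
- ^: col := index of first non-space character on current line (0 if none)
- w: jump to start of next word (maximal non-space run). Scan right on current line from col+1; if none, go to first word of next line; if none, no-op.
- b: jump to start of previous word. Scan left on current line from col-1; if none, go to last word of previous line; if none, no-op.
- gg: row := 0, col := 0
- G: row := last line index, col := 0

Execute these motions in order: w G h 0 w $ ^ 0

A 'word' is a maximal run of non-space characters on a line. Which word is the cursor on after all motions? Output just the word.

After 1 (w): row=0 col=6 char='g'
After 2 (G): row=3 col=0 char='s'
After 3 (h): row=3 col=0 char='s'
After 4 (0): row=3 col=0 char='s'
After 5 (w): row=3 col=6 char='n'
After 6 ($): row=3 col=18 char='t'
After 7 (^): row=3 col=0 char='s'
After 8 (0): row=3 col=0 char='s'

Answer: sand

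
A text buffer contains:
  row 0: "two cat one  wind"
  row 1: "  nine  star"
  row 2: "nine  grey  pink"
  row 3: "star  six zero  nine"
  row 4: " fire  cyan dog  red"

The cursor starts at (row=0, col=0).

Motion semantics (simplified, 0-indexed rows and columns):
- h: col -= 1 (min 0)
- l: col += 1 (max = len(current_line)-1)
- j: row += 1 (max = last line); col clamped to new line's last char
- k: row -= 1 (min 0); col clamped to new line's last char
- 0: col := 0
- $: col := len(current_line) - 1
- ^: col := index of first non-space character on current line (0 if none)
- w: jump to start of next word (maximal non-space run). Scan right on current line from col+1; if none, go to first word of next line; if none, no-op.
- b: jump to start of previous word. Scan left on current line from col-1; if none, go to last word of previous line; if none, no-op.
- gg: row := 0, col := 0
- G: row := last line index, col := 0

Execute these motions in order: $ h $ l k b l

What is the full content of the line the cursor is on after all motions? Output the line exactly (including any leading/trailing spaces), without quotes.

Answer: two cat one  wind

Derivation:
After 1 ($): row=0 col=16 char='d'
After 2 (h): row=0 col=15 char='n'
After 3 ($): row=0 col=16 char='d'
After 4 (l): row=0 col=16 char='d'
After 5 (k): row=0 col=16 char='d'
After 6 (b): row=0 col=13 char='w'
After 7 (l): row=0 col=14 char='i'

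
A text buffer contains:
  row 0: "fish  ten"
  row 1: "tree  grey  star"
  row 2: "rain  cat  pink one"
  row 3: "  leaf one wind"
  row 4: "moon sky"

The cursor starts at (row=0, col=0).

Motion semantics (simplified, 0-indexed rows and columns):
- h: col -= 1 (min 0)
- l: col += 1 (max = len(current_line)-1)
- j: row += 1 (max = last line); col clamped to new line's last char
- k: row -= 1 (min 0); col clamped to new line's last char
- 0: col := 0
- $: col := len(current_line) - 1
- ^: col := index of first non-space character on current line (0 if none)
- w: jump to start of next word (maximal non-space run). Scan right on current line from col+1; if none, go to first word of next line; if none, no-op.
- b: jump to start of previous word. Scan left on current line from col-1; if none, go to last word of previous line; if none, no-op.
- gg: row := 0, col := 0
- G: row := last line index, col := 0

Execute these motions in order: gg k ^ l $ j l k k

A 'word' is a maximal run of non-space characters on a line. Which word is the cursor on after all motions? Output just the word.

After 1 (gg): row=0 col=0 char='f'
After 2 (k): row=0 col=0 char='f'
After 3 (^): row=0 col=0 char='f'
After 4 (l): row=0 col=1 char='i'
After 5 ($): row=0 col=8 char='n'
After 6 (j): row=1 col=8 char='e'
After 7 (l): row=1 col=9 char='y'
After 8 (k): row=0 col=8 char='n'
After 9 (k): row=0 col=8 char='n'

Answer: ten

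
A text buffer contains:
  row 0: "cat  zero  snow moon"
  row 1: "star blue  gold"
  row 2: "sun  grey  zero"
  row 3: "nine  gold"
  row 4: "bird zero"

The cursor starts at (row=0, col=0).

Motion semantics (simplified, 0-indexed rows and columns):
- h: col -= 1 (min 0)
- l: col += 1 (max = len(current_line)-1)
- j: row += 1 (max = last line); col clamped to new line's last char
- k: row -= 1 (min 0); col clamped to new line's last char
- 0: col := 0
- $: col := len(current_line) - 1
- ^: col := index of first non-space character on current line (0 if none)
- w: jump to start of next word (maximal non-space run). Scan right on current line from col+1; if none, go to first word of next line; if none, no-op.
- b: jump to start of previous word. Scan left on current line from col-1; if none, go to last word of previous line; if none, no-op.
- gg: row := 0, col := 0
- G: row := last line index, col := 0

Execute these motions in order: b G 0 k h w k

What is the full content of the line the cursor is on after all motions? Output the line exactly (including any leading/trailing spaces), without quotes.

After 1 (b): row=0 col=0 char='c'
After 2 (G): row=4 col=0 char='b'
After 3 (0): row=4 col=0 char='b'
After 4 (k): row=3 col=0 char='n'
After 5 (h): row=3 col=0 char='n'
After 6 (w): row=3 col=6 char='g'
After 7 (k): row=2 col=6 char='r'

Answer: sun  grey  zero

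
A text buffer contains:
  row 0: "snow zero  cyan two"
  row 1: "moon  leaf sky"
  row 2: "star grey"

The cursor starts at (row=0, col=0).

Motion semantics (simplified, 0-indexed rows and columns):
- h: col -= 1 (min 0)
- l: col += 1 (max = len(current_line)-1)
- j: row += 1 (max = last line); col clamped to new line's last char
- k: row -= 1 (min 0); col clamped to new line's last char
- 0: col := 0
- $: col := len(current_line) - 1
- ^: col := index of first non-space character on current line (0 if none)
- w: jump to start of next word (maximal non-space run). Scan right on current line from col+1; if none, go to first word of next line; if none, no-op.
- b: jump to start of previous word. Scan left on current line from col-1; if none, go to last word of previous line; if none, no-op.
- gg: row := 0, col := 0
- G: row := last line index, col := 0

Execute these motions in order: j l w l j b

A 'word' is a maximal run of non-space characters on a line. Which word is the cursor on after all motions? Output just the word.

After 1 (j): row=1 col=0 char='m'
After 2 (l): row=1 col=1 char='o'
After 3 (w): row=1 col=6 char='l'
After 4 (l): row=1 col=7 char='e'
After 5 (j): row=2 col=7 char='e'
After 6 (b): row=2 col=5 char='g'

Answer: grey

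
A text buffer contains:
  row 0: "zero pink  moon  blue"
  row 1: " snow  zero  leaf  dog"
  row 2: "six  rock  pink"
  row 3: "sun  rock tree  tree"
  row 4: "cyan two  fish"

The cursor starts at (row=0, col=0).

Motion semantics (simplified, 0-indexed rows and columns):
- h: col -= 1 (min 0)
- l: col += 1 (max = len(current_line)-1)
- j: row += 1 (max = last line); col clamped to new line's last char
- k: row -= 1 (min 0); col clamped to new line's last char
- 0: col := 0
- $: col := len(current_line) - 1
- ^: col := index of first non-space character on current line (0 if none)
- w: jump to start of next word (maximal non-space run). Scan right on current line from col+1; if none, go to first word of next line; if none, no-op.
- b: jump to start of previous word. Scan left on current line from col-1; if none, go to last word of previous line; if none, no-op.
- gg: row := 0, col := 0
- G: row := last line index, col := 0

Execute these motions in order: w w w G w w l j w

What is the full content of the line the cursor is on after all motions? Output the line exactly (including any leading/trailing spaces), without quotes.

Answer: cyan two  fish

Derivation:
After 1 (w): row=0 col=5 char='p'
After 2 (w): row=0 col=11 char='m'
After 3 (w): row=0 col=17 char='b'
After 4 (G): row=4 col=0 char='c'
After 5 (w): row=4 col=5 char='t'
After 6 (w): row=4 col=10 char='f'
After 7 (l): row=4 col=11 char='i'
After 8 (j): row=4 col=11 char='i'
After 9 (w): row=4 col=11 char='i'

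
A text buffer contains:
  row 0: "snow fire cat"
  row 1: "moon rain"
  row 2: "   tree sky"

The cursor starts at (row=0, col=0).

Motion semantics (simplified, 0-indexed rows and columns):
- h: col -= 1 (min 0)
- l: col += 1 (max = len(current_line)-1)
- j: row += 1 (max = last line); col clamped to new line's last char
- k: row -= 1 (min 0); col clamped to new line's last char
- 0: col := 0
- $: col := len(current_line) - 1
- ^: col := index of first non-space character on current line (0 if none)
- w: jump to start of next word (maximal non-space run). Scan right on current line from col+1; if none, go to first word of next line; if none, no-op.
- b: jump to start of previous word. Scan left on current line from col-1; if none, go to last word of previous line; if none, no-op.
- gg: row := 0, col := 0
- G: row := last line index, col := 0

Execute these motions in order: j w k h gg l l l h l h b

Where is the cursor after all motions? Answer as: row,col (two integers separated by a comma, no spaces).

After 1 (j): row=1 col=0 char='m'
After 2 (w): row=1 col=5 char='r'
After 3 (k): row=0 col=5 char='f'
After 4 (h): row=0 col=4 char='_'
After 5 (gg): row=0 col=0 char='s'
After 6 (l): row=0 col=1 char='n'
After 7 (l): row=0 col=2 char='o'
After 8 (l): row=0 col=3 char='w'
After 9 (h): row=0 col=2 char='o'
After 10 (l): row=0 col=3 char='w'
After 11 (h): row=0 col=2 char='o'
After 12 (b): row=0 col=0 char='s'

Answer: 0,0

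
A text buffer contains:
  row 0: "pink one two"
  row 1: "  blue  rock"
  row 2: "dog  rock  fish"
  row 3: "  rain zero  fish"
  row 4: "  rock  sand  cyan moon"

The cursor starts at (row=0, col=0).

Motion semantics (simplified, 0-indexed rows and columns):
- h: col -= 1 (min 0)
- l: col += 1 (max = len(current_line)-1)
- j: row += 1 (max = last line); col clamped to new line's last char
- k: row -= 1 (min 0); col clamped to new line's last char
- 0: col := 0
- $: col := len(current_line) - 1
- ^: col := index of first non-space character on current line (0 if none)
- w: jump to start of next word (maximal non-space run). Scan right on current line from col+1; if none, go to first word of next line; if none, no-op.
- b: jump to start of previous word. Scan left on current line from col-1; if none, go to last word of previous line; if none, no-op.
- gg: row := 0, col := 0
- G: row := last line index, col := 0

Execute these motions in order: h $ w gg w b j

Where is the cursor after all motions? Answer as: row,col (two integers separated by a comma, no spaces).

Answer: 1,0

Derivation:
After 1 (h): row=0 col=0 char='p'
After 2 ($): row=0 col=11 char='o'
After 3 (w): row=1 col=2 char='b'
After 4 (gg): row=0 col=0 char='p'
After 5 (w): row=0 col=5 char='o'
After 6 (b): row=0 col=0 char='p'
After 7 (j): row=1 col=0 char='_'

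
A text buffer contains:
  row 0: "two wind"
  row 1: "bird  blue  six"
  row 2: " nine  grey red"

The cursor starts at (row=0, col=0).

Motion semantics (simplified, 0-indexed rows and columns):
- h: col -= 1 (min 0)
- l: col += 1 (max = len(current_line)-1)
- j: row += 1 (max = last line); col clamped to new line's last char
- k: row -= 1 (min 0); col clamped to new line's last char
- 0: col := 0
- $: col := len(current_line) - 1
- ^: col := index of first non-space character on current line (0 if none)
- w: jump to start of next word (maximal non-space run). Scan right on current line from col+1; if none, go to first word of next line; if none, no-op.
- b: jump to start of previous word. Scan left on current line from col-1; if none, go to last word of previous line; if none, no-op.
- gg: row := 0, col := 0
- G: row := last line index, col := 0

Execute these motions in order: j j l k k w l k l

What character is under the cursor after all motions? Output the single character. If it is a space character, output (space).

Answer: n

Derivation:
After 1 (j): row=1 col=0 char='b'
After 2 (j): row=2 col=0 char='_'
After 3 (l): row=2 col=1 char='n'
After 4 (k): row=1 col=1 char='i'
After 5 (k): row=0 col=1 char='w'
After 6 (w): row=0 col=4 char='w'
After 7 (l): row=0 col=5 char='i'
After 8 (k): row=0 col=5 char='i'
After 9 (l): row=0 col=6 char='n'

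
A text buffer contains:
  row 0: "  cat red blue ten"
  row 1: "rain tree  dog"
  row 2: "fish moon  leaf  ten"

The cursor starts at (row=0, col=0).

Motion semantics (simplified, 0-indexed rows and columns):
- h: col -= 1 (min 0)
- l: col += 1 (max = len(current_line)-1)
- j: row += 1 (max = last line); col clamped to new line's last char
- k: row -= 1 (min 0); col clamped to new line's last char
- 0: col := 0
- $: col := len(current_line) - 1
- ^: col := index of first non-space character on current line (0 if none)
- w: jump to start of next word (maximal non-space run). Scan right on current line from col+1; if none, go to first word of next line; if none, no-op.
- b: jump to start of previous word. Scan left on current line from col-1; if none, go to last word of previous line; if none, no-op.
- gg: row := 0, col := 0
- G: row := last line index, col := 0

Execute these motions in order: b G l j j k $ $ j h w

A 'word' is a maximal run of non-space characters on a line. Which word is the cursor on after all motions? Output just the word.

Answer: ten

Derivation:
After 1 (b): row=0 col=0 char='_'
After 2 (G): row=2 col=0 char='f'
After 3 (l): row=2 col=1 char='i'
After 4 (j): row=2 col=1 char='i'
After 5 (j): row=2 col=1 char='i'
After 6 (k): row=1 col=1 char='a'
After 7 ($): row=1 col=13 char='g'
After 8 ($): row=1 col=13 char='g'
After 9 (j): row=2 col=13 char='a'
After 10 (h): row=2 col=12 char='e'
After 11 (w): row=2 col=17 char='t'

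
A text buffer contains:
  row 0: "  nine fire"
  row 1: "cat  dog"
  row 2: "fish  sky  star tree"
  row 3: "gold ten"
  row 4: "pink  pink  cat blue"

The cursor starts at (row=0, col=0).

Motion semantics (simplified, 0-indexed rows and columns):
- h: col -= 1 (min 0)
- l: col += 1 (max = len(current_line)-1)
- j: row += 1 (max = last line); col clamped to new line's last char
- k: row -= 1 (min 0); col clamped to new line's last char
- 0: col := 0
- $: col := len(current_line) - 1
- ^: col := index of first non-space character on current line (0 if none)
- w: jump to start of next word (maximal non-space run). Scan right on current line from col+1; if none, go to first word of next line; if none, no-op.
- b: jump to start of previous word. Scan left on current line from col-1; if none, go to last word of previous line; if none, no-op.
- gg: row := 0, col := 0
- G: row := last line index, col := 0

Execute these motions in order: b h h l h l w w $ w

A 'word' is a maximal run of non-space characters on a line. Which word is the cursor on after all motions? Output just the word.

After 1 (b): row=0 col=0 char='_'
After 2 (h): row=0 col=0 char='_'
After 3 (h): row=0 col=0 char='_'
After 4 (l): row=0 col=1 char='_'
After 5 (h): row=0 col=0 char='_'
After 6 (l): row=0 col=1 char='_'
After 7 (w): row=0 col=2 char='n'
After 8 (w): row=0 col=7 char='f'
After 9 ($): row=0 col=10 char='e'
After 10 (w): row=1 col=0 char='c'

Answer: cat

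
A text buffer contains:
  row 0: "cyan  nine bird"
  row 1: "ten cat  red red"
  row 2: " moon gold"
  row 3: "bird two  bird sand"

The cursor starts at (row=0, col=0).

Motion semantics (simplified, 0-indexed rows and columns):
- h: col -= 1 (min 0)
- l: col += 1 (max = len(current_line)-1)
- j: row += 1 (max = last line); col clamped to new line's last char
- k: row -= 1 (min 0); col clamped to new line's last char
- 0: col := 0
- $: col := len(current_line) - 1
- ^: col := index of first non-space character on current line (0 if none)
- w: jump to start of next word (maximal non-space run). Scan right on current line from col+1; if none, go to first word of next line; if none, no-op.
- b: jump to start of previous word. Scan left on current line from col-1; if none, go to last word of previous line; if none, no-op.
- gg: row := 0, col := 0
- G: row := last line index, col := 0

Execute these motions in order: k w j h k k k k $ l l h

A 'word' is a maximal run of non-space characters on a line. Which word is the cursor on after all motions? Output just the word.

Answer: bird

Derivation:
After 1 (k): row=0 col=0 char='c'
After 2 (w): row=0 col=6 char='n'
After 3 (j): row=1 col=6 char='t'
After 4 (h): row=1 col=5 char='a'
After 5 (k): row=0 col=5 char='_'
After 6 (k): row=0 col=5 char='_'
After 7 (k): row=0 col=5 char='_'
After 8 (k): row=0 col=5 char='_'
After 9 ($): row=0 col=14 char='d'
After 10 (l): row=0 col=14 char='d'
After 11 (l): row=0 col=14 char='d'
After 12 (h): row=0 col=13 char='r'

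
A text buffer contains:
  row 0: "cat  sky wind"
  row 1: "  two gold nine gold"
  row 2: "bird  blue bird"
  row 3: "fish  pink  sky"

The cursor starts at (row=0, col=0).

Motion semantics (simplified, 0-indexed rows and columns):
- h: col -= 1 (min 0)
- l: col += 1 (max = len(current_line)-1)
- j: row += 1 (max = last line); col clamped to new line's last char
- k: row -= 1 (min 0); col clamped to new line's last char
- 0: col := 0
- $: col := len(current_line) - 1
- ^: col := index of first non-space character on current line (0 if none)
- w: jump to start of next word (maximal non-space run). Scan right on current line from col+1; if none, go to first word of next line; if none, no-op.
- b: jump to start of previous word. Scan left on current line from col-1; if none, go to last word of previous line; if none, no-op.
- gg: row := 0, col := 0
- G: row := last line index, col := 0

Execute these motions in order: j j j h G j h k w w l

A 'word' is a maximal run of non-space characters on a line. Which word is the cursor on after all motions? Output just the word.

After 1 (j): row=1 col=0 char='_'
After 2 (j): row=2 col=0 char='b'
After 3 (j): row=3 col=0 char='f'
After 4 (h): row=3 col=0 char='f'
After 5 (G): row=3 col=0 char='f'
After 6 (j): row=3 col=0 char='f'
After 7 (h): row=3 col=0 char='f'
After 8 (k): row=2 col=0 char='b'
After 9 (w): row=2 col=6 char='b'
After 10 (w): row=2 col=11 char='b'
After 11 (l): row=2 col=12 char='i'

Answer: bird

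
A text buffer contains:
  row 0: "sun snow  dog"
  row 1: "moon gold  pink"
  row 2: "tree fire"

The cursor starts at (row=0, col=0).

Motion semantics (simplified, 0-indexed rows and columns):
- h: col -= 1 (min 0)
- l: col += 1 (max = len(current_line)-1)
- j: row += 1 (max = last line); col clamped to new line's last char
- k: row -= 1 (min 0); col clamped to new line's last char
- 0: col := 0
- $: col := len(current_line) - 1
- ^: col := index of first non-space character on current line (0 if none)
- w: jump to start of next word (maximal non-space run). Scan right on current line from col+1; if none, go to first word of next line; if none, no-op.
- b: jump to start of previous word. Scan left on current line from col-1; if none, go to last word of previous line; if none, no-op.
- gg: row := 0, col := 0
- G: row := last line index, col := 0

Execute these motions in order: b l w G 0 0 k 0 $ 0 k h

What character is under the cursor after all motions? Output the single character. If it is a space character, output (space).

Answer: s

Derivation:
After 1 (b): row=0 col=0 char='s'
After 2 (l): row=0 col=1 char='u'
After 3 (w): row=0 col=4 char='s'
After 4 (G): row=2 col=0 char='t'
After 5 (0): row=2 col=0 char='t'
After 6 (0): row=2 col=0 char='t'
After 7 (k): row=1 col=0 char='m'
After 8 (0): row=1 col=0 char='m'
After 9 ($): row=1 col=14 char='k'
After 10 (0): row=1 col=0 char='m'
After 11 (k): row=0 col=0 char='s'
After 12 (h): row=0 col=0 char='s'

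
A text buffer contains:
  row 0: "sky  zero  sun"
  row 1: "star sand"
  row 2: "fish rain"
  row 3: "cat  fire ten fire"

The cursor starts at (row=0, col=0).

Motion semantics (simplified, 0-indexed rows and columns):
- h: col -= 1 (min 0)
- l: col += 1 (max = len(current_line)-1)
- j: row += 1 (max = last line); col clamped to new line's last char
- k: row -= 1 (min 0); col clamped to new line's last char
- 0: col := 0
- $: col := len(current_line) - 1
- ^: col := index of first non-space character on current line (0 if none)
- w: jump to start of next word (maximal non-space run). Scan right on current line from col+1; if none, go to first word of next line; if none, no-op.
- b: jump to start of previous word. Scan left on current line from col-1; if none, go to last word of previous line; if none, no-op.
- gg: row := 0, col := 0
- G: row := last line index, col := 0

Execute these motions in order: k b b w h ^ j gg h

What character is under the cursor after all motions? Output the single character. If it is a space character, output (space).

Answer: s

Derivation:
After 1 (k): row=0 col=0 char='s'
After 2 (b): row=0 col=0 char='s'
After 3 (b): row=0 col=0 char='s'
After 4 (w): row=0 col=5 char='z'
After 5 (h): row=0 col=4 char='_'
After 6 (^): row=0 col=0 char='s'
After 7 (j): row=1 col=0 char='s'
After 8 (gg): row=0 col=0 char='s'
After 9 (h): row=0 col=0 char='s'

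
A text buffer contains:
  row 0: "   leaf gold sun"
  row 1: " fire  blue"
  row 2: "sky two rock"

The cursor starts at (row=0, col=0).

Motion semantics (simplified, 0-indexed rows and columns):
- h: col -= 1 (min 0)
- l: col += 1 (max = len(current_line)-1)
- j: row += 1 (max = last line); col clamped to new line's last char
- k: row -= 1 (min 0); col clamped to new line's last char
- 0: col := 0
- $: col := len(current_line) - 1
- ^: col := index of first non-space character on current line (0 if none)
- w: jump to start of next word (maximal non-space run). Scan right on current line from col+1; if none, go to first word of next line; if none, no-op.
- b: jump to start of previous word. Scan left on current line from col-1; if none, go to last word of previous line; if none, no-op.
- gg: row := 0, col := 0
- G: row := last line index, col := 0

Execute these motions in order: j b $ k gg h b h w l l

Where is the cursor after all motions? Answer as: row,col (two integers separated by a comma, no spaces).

After 1 (j): row=1 col=0 char='_'
After 2 (b): row=0 col=13 char='s'
After 3 ($): row=0 col=15 char='n'
After 4 (k): row=0 col=15 char='n'
After 5 (gg): row=0 col=0 char='_'
After 6 (h): row=0 col=0 char='_'
After 7 (b): row=0 col=0 char='_'
After 8 (h): row=0 col=0 char='_'
After 9 (w): row=0 col=3 char='l'
After 10 (l): row=0 col=4 char='e'
After 11 (l): row=0 col=5 char='a'

Answer: 0,5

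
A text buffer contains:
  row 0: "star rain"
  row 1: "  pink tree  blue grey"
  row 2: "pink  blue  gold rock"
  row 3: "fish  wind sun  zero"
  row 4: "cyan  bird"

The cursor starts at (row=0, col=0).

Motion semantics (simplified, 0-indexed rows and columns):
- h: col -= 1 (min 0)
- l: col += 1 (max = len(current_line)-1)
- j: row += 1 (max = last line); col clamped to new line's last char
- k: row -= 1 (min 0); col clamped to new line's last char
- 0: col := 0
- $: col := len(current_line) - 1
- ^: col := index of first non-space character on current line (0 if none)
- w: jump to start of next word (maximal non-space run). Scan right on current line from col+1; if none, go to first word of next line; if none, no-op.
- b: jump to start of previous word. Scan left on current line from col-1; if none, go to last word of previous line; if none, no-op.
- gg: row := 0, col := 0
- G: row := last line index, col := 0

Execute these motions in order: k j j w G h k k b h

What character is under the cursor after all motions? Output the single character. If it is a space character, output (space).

After 1 (k): row=0 col=0 char='s'
After 2 (j): row=1 col=0 char='_'
After 3 (j): row=2 col=0 char='p'
After 4 (w): row=2 col=6 char='b'
After 5 (G): row=4 col=0 char='c'
After 6 (h): row=4 col=0 char='c'
After 7 (k): row=3 col=0 char='f'
After 8 (k): row=2 col=0 char='p'
After 9 (b): row=1 col=18 char='g'
After 10 (h): row=1 col=17 char='_'

Answer: (space)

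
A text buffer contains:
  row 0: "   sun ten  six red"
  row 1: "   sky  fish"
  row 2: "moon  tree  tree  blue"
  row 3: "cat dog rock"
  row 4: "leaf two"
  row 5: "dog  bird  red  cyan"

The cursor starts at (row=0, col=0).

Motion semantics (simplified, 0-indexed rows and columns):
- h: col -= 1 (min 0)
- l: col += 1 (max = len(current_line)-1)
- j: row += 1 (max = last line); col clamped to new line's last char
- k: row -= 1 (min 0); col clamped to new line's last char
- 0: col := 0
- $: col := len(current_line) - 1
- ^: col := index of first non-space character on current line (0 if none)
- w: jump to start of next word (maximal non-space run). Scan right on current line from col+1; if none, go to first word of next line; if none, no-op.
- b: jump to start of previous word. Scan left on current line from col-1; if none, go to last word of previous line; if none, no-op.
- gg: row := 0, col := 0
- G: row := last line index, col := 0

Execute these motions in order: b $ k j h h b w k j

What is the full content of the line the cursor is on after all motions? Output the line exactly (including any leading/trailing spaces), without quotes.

Answer: moon  tree  tree  blue

Derivation:
After 1 (b): row=0 col=0 char='_'
After 2 ($): row=0 col=18 char='d'
After 3 (k): row=0 col=18 char='d'
After 4 (j): row=1 col=11 char='h'
After 5 (h): row=1 col=10 char='s'
After 6 (h): row=1 col=9 char='i'
After 7 (b): row=1 col=8 char='f'
After 8 (w): row=2 col=0 char='m'
After 9 (k): row=1 col=0 char='_'
After 10 (j): row=2 col=0 char='m'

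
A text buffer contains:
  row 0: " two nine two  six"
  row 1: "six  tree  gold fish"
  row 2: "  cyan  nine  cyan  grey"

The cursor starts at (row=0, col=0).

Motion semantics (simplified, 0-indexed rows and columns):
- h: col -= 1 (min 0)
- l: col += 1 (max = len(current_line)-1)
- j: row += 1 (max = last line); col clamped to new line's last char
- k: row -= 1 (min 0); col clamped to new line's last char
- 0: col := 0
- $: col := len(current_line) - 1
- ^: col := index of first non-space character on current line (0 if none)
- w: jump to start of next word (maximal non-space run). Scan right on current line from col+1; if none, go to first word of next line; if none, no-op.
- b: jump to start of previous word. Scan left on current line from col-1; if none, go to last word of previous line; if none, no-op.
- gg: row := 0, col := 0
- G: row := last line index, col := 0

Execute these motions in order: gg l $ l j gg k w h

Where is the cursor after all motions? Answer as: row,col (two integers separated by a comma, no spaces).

Answer: 0,0

Derivation:
After 1 (gg): row=0 col=0 char='_'
After 2 (l): row=0 col=1 char='t'
After 3 ($): row=0 col=17 char='x'
After 4 (l): row=0 col=17 char='x'
After 5 (j): row=1 col=17 char='i'
After 6 (gg): row=0 col=0 char='_'
After 7 (k): row=0 col=0 char='_'
After 8 (w): row=0 col=1 char='t'
After 9 (h): row=0 col=0 char='_'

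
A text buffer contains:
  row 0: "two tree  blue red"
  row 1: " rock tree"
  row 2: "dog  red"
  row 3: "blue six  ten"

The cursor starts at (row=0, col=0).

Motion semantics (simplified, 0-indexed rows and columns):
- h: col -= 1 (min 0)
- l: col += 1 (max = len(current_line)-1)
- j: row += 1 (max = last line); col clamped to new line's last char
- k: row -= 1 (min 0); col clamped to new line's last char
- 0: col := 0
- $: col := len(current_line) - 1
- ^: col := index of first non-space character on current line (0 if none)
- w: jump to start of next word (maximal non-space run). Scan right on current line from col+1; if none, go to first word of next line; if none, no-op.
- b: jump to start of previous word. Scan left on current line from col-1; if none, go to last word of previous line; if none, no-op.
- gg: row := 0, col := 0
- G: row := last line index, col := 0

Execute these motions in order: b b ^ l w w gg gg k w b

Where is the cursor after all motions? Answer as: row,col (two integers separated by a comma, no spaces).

After 1 (b): row=0 col=0 char='t'
After 2 (b): row=0 col=0 char='t'
After 3 (^): row=0 col=0 char='t'
After 4 (l): row=0 col=1 char='w'
After 5 (w): row=0 col=4 char='t'
After 6 (w): row=0 col=10 char='b'
After 7 (gg): row=0 col=0 char='t'
After 8 (gg): row=0 col=0 char='t'
After 9 (k): row=0 col=0 char='t'
After 10 (w): row=0 col=4 char='t'
After 11 (b): row=0 col=0 char='t'

Answer: 0,0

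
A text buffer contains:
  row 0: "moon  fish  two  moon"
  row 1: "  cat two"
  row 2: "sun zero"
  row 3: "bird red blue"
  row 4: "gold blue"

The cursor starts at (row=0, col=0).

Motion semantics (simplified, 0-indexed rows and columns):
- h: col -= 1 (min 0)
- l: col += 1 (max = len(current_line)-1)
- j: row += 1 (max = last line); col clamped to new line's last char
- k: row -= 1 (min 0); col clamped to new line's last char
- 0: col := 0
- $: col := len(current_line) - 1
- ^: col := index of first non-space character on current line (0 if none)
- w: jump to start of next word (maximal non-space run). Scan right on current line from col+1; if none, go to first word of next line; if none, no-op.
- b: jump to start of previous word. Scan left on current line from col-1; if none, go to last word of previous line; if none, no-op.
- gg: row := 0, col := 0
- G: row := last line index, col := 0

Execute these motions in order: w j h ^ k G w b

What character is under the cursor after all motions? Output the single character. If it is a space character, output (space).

Answer: g

Derivation:
After 1 (w): row=0 col=6 char='f'
After 2 (j): row=1 col=6 char='t'
After 3 (h): row=1 col=5 char='_'
After 4 (^): row=1 col=2 char='c'
After 5 (k): row=0 col=2 char='o'
After 6 (G): row=4 col=0 char='g'
After 7 (w): row=4 col=5 char='b'
After 8 (b): row=4 col=0 char='g'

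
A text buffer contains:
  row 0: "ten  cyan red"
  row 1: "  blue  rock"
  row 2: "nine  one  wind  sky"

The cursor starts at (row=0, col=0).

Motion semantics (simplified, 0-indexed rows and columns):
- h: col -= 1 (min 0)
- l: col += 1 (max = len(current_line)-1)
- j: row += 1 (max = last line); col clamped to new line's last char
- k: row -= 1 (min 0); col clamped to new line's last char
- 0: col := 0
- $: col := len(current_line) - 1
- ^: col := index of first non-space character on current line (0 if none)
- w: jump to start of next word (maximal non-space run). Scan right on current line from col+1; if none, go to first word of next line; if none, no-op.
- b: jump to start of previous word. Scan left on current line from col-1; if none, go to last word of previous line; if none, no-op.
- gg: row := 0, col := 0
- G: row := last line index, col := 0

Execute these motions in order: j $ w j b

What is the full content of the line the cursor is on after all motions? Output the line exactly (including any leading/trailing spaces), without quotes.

After 1 (j): row=1 col=0 char='_'
After 2 ($): row=1 col=11 char='k'
After 3 (w): row=2 col=0 char='n'
After 4 (j): row=2 col=0 char='n'
After 5 (b): row=1 col=8 char='r'

Answer:   blue  rock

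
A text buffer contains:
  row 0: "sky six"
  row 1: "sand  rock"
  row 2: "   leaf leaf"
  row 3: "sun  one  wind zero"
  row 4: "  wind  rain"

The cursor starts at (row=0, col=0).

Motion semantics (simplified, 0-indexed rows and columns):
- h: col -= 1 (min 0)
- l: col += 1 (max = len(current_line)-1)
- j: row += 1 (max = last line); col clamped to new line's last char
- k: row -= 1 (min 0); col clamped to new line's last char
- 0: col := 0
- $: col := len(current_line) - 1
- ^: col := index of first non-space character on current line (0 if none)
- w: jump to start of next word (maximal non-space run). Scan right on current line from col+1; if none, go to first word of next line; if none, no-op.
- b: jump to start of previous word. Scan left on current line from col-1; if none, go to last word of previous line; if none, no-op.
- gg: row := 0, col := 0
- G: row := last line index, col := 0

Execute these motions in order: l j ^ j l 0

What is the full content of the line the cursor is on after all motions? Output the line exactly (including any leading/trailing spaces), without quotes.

Answer:    leaf leaf

Derivation:
After 1 (l): row=0 col=1 char='k'
After 2 (j): row=1 col=1 char='a'
After 3 (^): row=1 col=0 char='s'
After 4 (j): row=2 col=0 char='_'
After 5 (l): row=2 col=1 char='_'
After 6 (0): row=2 col=0 char='_'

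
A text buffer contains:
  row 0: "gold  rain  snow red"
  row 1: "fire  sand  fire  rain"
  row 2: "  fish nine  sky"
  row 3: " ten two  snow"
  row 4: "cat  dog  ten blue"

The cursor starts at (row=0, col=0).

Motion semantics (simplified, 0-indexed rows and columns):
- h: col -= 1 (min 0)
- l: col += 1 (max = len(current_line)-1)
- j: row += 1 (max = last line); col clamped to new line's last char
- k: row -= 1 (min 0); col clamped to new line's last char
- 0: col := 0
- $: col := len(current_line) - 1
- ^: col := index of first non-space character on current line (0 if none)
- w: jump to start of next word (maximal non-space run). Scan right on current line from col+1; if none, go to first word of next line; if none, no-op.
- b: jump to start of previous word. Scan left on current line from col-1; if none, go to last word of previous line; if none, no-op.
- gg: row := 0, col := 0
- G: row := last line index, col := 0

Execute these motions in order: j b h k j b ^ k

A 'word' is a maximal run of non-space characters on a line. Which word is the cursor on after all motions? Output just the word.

After 1 (j): row=1 col=0 char='f'
After 2 (b): row=0 col=17 char='r'
After 3 (h): row=0 col=16 char='_'
After 4 (k): row=0 col=16 char='_'
After 5 (j): row=1 col=16 char='_'
After 6 (b): row=1 col=12 char='f'
After 7 (^): row=1 col=0 char='f'
After 8 (k): row=0 col=0 char='g'

Answer: gold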